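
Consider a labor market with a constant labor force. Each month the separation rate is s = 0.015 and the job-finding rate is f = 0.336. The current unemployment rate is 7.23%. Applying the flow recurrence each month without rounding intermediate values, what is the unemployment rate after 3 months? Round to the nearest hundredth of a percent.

Unemployment rate after three months ≈ 5.08%.

With a fixed labor force, u_{t+1} = u_t + s·(1−u_t) − f·u_t = u_t·(1−s−f) + s.
Here 1−s−f = 0.649 and s = 0.015.
u_1 = 0.072300 × 0.649 + 0.015 = 0.061923.
u_2 = 0.061923 × 0.649 + 0.015 = 0.055188.
u_3 = 0.055188 × 0.649 + 0.015 = 0.050817.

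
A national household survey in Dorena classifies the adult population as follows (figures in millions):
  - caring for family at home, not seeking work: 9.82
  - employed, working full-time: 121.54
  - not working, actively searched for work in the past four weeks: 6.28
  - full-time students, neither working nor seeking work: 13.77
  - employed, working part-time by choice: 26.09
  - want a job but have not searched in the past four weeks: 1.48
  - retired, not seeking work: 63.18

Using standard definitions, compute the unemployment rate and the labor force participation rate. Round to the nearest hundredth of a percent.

Employed = 121.54 + 26.09 = 147.63 million.
Unemployed = 6.28 million.
Labor force = 147.63 + 6.28 = 153.91 million.
Not in labor force = 9.82 + 13.77 + 1.48 + 63.18 = 88.25 million (those not working and not actively searching are outside the labor force — including those who want a job but have given up searching).
Civilian working-age population = 153.91 + 88.25 = 242.16 million.
Unemployment rate = 6.28 / 153.91 = 4.08%.
Labor force participation rate = 153.91 / 242.16 = 63.56%.

Unemployment rate ≈ 4.08%; labor force participation rate ≈ 63.56%.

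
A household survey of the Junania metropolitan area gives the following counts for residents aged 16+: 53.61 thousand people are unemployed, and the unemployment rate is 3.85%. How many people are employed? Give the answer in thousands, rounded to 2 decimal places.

Labor force = U / u = 53.61 / 0.0385 ≈ 1,392.47 thousand.
Employed = labor force − unemployed = 1,392.47 − 53.61 = 1,338.86 thousand.

About 1,338.86 thousand are employed.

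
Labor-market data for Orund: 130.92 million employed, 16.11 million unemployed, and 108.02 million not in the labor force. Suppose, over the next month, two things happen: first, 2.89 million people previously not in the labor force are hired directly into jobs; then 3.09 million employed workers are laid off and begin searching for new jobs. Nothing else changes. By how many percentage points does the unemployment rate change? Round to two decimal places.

Initially, labor force = 130.92 + 16.11 = 147.03 million, so u = 16.11/147.03 = 10.96%.
After the first change, employed and labor force both rise by 2.89; unemployed unchanged → E = 133.81, U = 16.11, labor force = 149.92 million.
After the second change, employed falls and unemployed rises by 3.09; labor force unchanged → E = 130.72, U = 19.20, labor force = 149.92 million.
New unemployment rate = 19.20 / 149.92 = 12.81%.
Change = 12.81% − 10.96% = +1.85 percentage points.

The unemployment rate changes by +1.85 percentage points.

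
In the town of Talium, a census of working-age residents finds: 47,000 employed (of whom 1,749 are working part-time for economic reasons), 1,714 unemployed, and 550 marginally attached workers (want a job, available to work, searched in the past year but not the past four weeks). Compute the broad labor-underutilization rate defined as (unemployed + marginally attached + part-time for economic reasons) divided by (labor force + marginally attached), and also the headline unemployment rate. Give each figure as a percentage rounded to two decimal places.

Broad underutilization rate ≈ 8.15%; headline unemployment rate ≈ 3.52%.

Labor force = 47,000 + 1,714 = 48,714.
Numerator = 1,714 + 550 + 1,749 = 4,013.
Denominator = 48,714 + 550 = 49,264.
Broad rate = 4,013 / 49,264 = 8.15%.
Headline unemployment rate = 1,714 / 48,714 = 3.52%.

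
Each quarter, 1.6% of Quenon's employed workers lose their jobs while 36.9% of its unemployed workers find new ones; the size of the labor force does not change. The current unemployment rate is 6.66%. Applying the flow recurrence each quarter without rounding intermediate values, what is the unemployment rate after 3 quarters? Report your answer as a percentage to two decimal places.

Unemployment rate after three quarters ≈ 4.74%.

With a fixed labor force, u_{t+1} = u_t + s·(1−u_t) − f·u_t = u_t·(1−s−f) + s.
Here 1−s−f = 0.615 and s = 0.016.
u_1 = 0.066600 × 0.615 + 0.016 = 0.056959.
u_2 = 0.056959 × 0.615 + 0.016 = 0.051030.
u_3 = 0.051030 × 0.615 + 0.016 = 0.047383.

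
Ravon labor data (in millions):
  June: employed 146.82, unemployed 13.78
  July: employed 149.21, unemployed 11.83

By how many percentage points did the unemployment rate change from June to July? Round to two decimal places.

The unemployment rate changed by −1.23 percentage points.

June: labor force = 146.82 + 13.78 = 160.60; u = 13.78/160.60 = 8.58%.
July: labor force = 149.21 + 11.83 = 161.04; u = 11.83/161.04 = 7.35%.
Change = 7.35% − 8.58% = −1.23 pp.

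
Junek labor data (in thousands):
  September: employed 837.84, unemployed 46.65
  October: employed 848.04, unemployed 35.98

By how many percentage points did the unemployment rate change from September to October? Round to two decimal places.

The unemployment rate changed by −1.20 percentage points.

September: labor force = 837.84 + 46.65 = 884.49; u = 46.65/884.49 = 5.27%.
October: labor force = 848.04 + 35.98 = 884.02; u = 35.98/884.02 = 4.07%.
Change = 4.07% − 5.27% = −1.20 pp.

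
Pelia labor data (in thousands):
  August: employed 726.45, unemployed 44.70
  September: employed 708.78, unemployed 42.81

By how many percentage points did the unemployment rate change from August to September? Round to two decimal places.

August: labor force = 726.45 + 44.70 = 771.15; u = 44.70/771.15 = 5.80%.
September: labor force = 708.78 + 42.81 = 751.59; u = 42.81/751.59 = 5.70%.
Change = 5.70% − 5.80% = −0.10 pp.

The unemployment rate changed by −0.10 percentage points.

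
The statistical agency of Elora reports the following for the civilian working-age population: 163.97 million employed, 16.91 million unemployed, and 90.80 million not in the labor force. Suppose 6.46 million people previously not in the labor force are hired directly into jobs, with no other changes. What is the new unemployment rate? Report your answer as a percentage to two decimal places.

New unemployment rate ≈ 9.03%.

Initially, labor force = 163.97 + 16.91 = 180.88 million, so u = 16.91/180.88 = 9.35%.
After the change, employed and labor force both rise by 6.46; unemployed unchanged → E = 170.43, U = 16.91, labor force = 187.34 million.
New unemployment rate = 16.91 / 187.34 = 9.03%.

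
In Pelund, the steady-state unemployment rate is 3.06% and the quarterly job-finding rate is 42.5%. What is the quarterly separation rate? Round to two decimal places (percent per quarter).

Separation rate ≈ 1.34% per quarter.

From u* = s/(s+f): s = u·f/(1−u).
s = 0.0306 × 42.5 / (1 − 0.0306) = 1.3005 / 0.9694 ≈ 1.34% per quarter.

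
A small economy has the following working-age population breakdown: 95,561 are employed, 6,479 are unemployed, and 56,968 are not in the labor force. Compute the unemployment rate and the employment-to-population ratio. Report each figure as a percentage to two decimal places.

Labor force = employed + unemployed = 95,561 + 6,479 = 102,040.
Working-age population = 102,040 + 56,968 = 159,008.
Unemployment rate = 6,479 / 102,040 = 6.35%.
Employment-population ratio = 95,561 / 159,008 = 60.10%.

Unemployment rate ≈ 6.35%; employment-population ratio ≈ 60.10%.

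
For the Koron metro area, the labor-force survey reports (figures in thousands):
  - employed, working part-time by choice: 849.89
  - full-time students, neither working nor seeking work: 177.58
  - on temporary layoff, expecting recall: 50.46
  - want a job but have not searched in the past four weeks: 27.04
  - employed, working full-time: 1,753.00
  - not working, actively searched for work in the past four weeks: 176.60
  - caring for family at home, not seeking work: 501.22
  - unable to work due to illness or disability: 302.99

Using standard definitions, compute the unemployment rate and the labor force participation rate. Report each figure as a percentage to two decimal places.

Employed = 849.89 + 1,753.00 = 2,602.89 thousand.
Unemployed = 50.46 + 176.60 = 227.06 thousand (jobless and actively searching, or on temporary layoff).
Labor force = 2,602.89 + 227.06 = 2,829.95 thousand.
Not in labor force = 177.58 + 27.04 + 501.22 + 302.99 = 1,008.83 thousand (those not working and not actively searching are outside the labor force — including those who want a job but have given up searching).
Civilian working-age population = 2,829.95 + 1,008.83 = 3,838.78 thousand.
Unemployment rate = 227.06 / 2,829.95 = 8.02%.
Labor force participation rate = 2,829.95 / 3,838.78 = 73.72%.

Unemployment rate ≈ 8.02%; labor force participation rate ≈ 73.72%.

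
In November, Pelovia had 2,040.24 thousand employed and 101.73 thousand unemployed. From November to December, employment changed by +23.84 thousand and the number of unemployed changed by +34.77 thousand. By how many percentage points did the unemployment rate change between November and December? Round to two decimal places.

November: labor force = 2,040.24 + 101.73 = 2,141.97; u = 101.73/2,141.97 = 4.75%.
December: labor force = 2,064.08 + 136.50 = 2,200.58; u = 136.50/2,200.58 = 6.20%.
Change = 6.20% − 4.75% = +1.45 pp.

The unemployment rate changed by +1.45 percentage points.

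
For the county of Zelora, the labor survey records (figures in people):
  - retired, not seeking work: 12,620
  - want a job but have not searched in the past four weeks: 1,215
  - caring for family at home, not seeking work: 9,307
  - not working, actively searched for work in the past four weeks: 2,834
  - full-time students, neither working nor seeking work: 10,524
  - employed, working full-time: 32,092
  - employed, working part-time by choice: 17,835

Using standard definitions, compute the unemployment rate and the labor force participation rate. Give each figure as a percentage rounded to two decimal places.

Employed = 32,092 + 17,835 = 49,927.
Unemployed = 2,834.
Labor force = 49,927 + 2,834 = 52,761.
Not in labor force = 12,620 + 1,215 + 9,307 + 10,524 = 33,666 (those not working and not actively searching are outside the labor force — including those who want a job but have given up searching).
Civilian working-age population = 52,761 + 33,666 = 86,427.
Unemployment rate = 2,834 / 52,761 = 5.37%.
Labor force participation rate = 52,761 / 86,427 = 61.05%.

Unemployment rate ≈ 5.37%; labor force participation rate ≈ 61.05%.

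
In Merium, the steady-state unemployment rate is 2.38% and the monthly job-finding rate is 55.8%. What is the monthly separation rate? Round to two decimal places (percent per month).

From u* = s/(s+f): s = u·f/(1−u).
s = 0.0238 × 55.8 / (1 − 0.0238) = 1.3280 / 0.9762 ≈ 1.36% per month.

Separation rate ≈ 1.36% per month.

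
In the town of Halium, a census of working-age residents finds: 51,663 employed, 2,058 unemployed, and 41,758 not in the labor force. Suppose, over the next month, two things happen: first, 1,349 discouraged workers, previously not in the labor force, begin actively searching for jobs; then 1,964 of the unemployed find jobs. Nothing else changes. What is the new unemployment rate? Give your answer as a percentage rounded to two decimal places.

New unemployment rate ≈ 2.62%.

Initially, labor force = 51,663 + 2,058 = 53,721, so u = 2,058/53,721 = 3.83%.
After the first change, unemployed and labor force both rise by 1,349 → E = 51,663, U = 3,407, labor force = 55,070.
After the second change, unemployed falls and employed rises by 1,964; labor force unchanged → E = 53,627, U = 1,443, labor force = 55,070.
New unemployment rate = 1,443 / 55,070 = 2.62%.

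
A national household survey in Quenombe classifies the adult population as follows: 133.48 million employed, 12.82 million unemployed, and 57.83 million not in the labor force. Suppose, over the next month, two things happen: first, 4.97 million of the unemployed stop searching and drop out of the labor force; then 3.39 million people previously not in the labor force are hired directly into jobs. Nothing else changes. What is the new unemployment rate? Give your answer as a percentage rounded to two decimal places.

New unemployment rate ≈ 5.42%.

Initially, labor force = 133.48 + 12.82 = 146.30 million, so u = 12.82/146.30 = 8.76%.
After the first change, unemployed and labor force both fall by 4.97 → E = 133.48, U = 7.85, labor force = 141.33 million.
After the second change, employed and labor force both rise by 3.39; unemployed unchanged → E = 136.87, U = 7.85, labor force = 144.72 million.
New unemployment rate = 7.85 / 144.72 = 5.42%.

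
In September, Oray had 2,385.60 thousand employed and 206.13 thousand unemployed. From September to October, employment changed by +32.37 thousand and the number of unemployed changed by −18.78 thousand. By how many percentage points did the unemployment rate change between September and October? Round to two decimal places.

September: labor force = 2,385.60 + 206.13 = 2,591.73; u = 206.13/2,591.73 = 7.95%.
October: labor force = 2,417.97 + 187.35 = 2,605.32; u = 187.35/2,605.32 = 7.19%.
Change = 7.19% − 7.95% = −0.76 pp.

The unemployment rate changed by −0.76 percentage points.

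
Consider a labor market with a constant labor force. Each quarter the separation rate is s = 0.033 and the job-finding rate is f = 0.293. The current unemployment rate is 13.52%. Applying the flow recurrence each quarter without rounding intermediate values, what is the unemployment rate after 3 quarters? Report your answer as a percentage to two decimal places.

With a fixed labor force, u_{t+1} = u_t + s·(1−u_t) − f·u_t = u_t·(1−s−f) + s.
Here 1−s−f = 0.674 and s = 0.033.
u_1 = 0.135200 × 0.674 + 0.033 = 0.124125.
u_2 = 0.124125 × 0.674 + 0.033 = 0.116660.
u_3 = 0.116660 × 0.674 + 0.033 = 0.111629.

Unemployment rate after three quarters ≈ 11.16%.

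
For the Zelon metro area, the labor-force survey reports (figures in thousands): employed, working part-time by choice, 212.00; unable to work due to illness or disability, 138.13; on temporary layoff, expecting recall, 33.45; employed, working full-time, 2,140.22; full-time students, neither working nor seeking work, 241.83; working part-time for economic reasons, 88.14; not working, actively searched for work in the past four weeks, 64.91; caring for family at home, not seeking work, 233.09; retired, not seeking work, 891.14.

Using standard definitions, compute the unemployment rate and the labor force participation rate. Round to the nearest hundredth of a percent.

Unemployment rate ≈ 3.87%; labor force participation rate ≈ 62.79%.

Employed = 212.00 + 2,140.22 + 88.14 = 2,440.36 thousand (anyone who worked, including part-time for economic reasons, counts as employed).
Unemployed = 33.45 + 64.91 = 98.36 thousand (jobless and actively searching, or on temporary layoff).
Labor force = 2,440.36 + 98.36 = 2,538.72 thousand.
Not in labor force = 138.13 + 241.83 + 233.09 + 891.14 = 1,504.19 thousand (those not working and not actively searching are outside the labor force).
Civilian working-age population = 2,538.72 + 1,504.19 = 4,042.91 thousand.
Unemployment rate = 98.36 / 2,538.72 = 3.87%.
Labor force participation rate = 2,538.72 / 4,042.91 = 62.79%.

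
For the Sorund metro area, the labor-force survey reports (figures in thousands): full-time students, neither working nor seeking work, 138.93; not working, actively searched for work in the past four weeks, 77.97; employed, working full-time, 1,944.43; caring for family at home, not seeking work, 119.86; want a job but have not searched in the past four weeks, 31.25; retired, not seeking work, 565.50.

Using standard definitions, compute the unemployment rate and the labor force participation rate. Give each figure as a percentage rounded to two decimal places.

Unemployment rate ≈ 3.86%; labor force participation rate ≈ 70.27%.

Employed = 1,944.43 thousand.
Unemployed = 77.97 thousand.
Labor force = 1,944.43 + 77.97 = 2,022.40 thousand.
Not in labor force = 138.93 + 119.86 + 31.25 + 565.50 = 855.54 thousand (those not working and not actively searching are outside the labor force — including those who want a job but have given up searching).
Civilian working-age population = 2,022.40 + 855.54 = 2,877.94 thousand.
Unemployment rate = 77.97 / 2,022.40 = 3.86%.
Labor force participation rate = 2,022.40 / 2,877.94 = 70.27%.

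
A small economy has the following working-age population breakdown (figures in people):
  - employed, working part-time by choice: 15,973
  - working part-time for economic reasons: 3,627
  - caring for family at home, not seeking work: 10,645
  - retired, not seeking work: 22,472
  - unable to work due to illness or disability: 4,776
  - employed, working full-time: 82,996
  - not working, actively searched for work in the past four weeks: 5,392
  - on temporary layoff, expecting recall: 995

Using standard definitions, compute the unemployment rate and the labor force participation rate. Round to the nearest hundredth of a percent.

Employed = 15,973 + 3,627 + 82,996 = 102,596 (anyone who worked, including part-time for economic reasons, counts as employed).
Unemployed = 5,392 + 995 = 6,387 (jobless and actively searching, or on temporary layoff).
Labor force = 102,596 + 6,387 = 108,983.
Not in labor force = 10,645 + 22,472 + 4,776 = 37,893 (those not working and not actively searching are outside the labor force).
Civilian working-age population = 108,983 + 37,893 = 146,876.
Unemployment rate = 6,387 / 108,983 = 5.86%.
Labor force participation rate = 108,983 / 146,876 = 74.20%.

Unemployment rate ≈ 5.86%; labor force participation rate ≈ 74.20%.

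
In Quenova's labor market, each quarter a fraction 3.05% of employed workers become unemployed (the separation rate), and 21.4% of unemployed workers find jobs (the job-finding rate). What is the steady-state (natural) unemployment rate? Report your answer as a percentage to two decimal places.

At steady state the flows balance: s·E = f·U, so U/(E+U) = s/(s+f).
u* = 3.05 / (3.05 + 21.4) = 3.05 / 24.45 = 12.47%.

Steady-state unemployment rate ≈ 12.47%.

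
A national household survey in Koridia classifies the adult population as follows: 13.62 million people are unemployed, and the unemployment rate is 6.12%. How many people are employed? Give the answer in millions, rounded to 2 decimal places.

Labor force = U / u = 13.62 / 0.0612 ≈ 222.55 million.
Employed = labor force − unemployed = 222.55 − 13.62 = 208.93 million.

About 208.93 million are employed.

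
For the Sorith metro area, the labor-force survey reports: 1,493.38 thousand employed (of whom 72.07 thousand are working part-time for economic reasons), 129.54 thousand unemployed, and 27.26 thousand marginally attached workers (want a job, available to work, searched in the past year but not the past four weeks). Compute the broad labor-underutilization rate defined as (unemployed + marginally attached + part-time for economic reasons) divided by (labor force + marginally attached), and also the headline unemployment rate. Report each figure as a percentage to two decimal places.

Broad underutilization rate ≈ 13.87%; headline unemployment rate ≈ 7.98%.

Labor force = 1,493.38 + 129.54 = 1,622.92 thousand.
Numerator = 129.54 + 27.26 + 72.07 = 228.87 thousand.
Denominator = 1,622.92 + 27.26 = 1,650.18 thousand.
Broad rate = 228.87 / 1,650.18 = 13.87%.
Headline unemployment rate = 129.54 / 1,622.92 = 7.98%.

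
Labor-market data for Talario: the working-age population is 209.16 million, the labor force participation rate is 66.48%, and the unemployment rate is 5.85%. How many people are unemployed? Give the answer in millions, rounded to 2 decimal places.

About 8.13 million are unemployed.

Labor force = 0.6648 × 209.16 = 139.05 million.
Unemployed = 0.0585 × 139.05 ≈ 8.13 million.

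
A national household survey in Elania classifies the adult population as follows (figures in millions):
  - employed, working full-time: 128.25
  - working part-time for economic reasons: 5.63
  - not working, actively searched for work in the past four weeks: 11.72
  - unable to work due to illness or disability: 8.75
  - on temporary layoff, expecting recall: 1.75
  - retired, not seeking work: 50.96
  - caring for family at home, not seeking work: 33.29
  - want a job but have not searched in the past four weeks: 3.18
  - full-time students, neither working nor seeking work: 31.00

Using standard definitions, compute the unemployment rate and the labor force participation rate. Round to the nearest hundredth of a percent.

Employed = 128.25 + 5.63 = 133.88 million (anyone who worked, including part-time for economic reasons, counts as employed).
Unemployed = 11.72 + 1.75 = 13.47 million (jobless and actively searching, or on temporary layoff).
Labor force = 133.88 + 13.47 = 147.35 million.
Not in labor force = 8.75 + 50.96 + 33.29 + 3.18 + 31.00 = 127.18 million (those not working and not actively searching are outside the labor force — including those who want a job but have given up searching).
Civilian working-age population = 147.35 + 127.18 = 274.53 million.
Unemployment rate = 13.47 / 147.35 = 9.14%.
Labor force participation rate = 147.35 / 274.53 = 53.67%.

Unemployment rate ≈ 9.14%; labor force participation rate ≈ 53.67%.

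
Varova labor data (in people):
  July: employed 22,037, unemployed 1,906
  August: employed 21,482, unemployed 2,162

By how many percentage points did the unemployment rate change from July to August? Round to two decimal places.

The unemployment rate changed by +1.18 percentage points.

July: labor force = 22,037 + 1,906 = 23,943; u = 1,906/23,943 = 7.96%.
August: labor force = 21,482 + 2,162 = 23,644; u = 2,162/23,644 = 9.14%.
Change = 9.14% − 7.96% = +1.18 pp.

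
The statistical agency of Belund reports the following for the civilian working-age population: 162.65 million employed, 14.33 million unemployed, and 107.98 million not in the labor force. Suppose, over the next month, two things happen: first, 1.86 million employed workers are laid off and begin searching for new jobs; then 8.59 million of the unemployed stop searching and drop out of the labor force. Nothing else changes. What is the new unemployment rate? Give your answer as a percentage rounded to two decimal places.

New unemployment rate ≈ 4.51%.

Initially, labor force = 162.65 + 14.33 = 176.98 million, so u = 14.33/176.98 = 8.10%.
After the first change, employed falls and unemployed rises by 1.86; labor force unchanged → E = 160.79, U = 16.19, labor force = 176.98 million.
After the second change, unemployed and labor force both fall by 8.59 → E = 160.79, U = 7.60, labor force = 168.39 million.
New unemployment rate = 7.60 / 168.39 = 4.51%.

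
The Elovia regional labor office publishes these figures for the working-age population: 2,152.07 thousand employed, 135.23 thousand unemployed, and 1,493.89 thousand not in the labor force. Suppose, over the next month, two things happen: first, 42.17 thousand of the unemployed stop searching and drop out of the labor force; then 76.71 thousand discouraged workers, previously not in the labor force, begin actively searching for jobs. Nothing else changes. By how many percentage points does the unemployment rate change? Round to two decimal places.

Initially, labor force = 2,152.07 + 135.23 = 2,287.30 thousand, so u = 135.23/2,287.30 = 5.91%.
After the first change, unemployed and labor force both fall by 42.17 → E = 2,152.07, U = 93.06, labor force = 2,245.13 thousand.
After the second change, unemployed and labor force both rise by 76.71 → E = 2,152.07, U = 169.77, labor force = 2,321.84 thousand.
New unemployment rate = 169.77 / 2,321.84 = 7.31%.
Change = 7.31% − 5.91% = +1.40 percentage points.

The unemployment rate changes by +1.40 percentage points.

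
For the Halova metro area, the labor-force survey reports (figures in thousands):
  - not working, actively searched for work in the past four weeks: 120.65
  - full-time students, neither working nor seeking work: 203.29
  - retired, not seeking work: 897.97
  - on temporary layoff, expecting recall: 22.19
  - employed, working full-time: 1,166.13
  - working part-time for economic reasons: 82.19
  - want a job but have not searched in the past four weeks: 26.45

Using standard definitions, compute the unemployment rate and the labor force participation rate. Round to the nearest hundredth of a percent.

Employed = 1,166.13 + 82.19 = 1,248.32 thousand (anyone who worked, including part-time for economic reasons, counts as employed).
Unemployed = 120.65 + 22.19 = 142.84 thousand (jobless and actively searching, or on temporary layoff).
Labor force = 1,248.32 + 142.84 = 1,391.16 thousand.
Not in labor force = 203.29 + 897.97 + 26.45 = 1,127.71 thousand (those not working and not actively searching are outside the labor force — including those who want a job but have given up searching).
Civilian working-age population = 1,391.16 + 1,127.71 = 2,518.87 thousand.
Unemployment rate = 142.84 / 1,391.16 = 10.27%.
Labor force participation rate = 1,391.16 / 2,518.87 = 55.23%.

Unemployment rate ≈ 10.27%; labor force participation rate ≈ 55.23%.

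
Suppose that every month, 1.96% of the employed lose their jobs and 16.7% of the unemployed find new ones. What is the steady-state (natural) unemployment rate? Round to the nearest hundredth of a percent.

At steady state the flows balance: s·E = f·U, so U/(E+U) = s/(s+f).
u* = 1.96 / (1.96 + 16.7) = 1.96 / 18.66 = 10.50%.

Steady-state unemployment rate ≈ 10.50%.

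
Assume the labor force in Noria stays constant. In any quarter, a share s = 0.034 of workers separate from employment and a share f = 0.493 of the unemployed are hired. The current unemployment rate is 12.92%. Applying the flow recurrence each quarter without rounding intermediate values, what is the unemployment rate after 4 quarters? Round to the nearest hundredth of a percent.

With a fixed labor force, u_{t+1} = u_t + s·(1−u_t) − f·u_t = u_t·(1−s−f) + s.
Here 1−s−f = 0.473 and s = 0.034.
u_1 = 0.129200 × 0.473 + 0.034 = 0.095112.
u_2 = 0.095112 × 0.473 + 0.034 = 0.078988.
u_3 = 0.078988 × 0.473 + 0.034 = 0.071361.
u_4 = 0.071361 × 0.473 + 0.034 = 0.067754.

Unemployment rate after four quarters ≈ 6.78%.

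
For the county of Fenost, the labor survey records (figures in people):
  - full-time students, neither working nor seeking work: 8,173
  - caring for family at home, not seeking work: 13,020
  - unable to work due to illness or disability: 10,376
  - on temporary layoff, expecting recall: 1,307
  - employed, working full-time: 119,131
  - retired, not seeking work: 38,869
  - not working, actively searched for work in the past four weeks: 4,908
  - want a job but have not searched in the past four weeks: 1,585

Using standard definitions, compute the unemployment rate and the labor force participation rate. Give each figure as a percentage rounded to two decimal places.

Unemployment rate ≈ 4.96%; labor force participation rate ≈ 63.51%.

Employed = 119,131.
Unemployed = 1,307 + 4,908 = 6,215 (jobless and actively searching, or on temporary layoff).
Labor force = 119,131 + 6,215 = 125,346.
Not in labor force = 8,173 + 13,020 + 10,376 + 38,869 + 1,585 = 72,023 (those not working and not actively searching are outside the labor force — including those who want a job but have given up searching).
Civilian working-age population = 125,346 + 72,023 = 197,369.
Unemployment rate = 6,215 / 125,346 = 4.96%.
Labor force participation rate = 125,346 / 197,369 = 63.51%.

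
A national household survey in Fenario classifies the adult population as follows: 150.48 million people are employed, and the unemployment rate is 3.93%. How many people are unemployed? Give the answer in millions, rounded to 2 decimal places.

Let U be the number unemployed. The labor force is E + U, and U/(E+U) = 0.0393.
So U = 0.0393 × 150.48 / (1 − 0.0393) = 5.9139 / 0.9607 ≈ 6.16 million.

About 6.16 million are unemployed.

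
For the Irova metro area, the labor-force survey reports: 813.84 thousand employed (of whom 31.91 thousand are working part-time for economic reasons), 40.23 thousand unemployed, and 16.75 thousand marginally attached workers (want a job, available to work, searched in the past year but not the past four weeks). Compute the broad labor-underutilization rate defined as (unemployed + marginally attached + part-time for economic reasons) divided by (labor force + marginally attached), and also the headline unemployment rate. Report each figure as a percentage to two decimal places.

Broad underutilization rate ≈ 10.21%; headline unemployment rate ≈ 4.71%.

Labor force = 813.84 + 40.23 = 854.07 thousand.
Numerator = 40.23 + 16.75 + 31.91 = 88.89 thousand.
Denominator = 854.07 + 16.75 = 870.82 thousand.
Broad rate = 88.89 / 870.82 = 10.21%.
Headline unemployment rate = 40.23 / 854.07 = 4.71%.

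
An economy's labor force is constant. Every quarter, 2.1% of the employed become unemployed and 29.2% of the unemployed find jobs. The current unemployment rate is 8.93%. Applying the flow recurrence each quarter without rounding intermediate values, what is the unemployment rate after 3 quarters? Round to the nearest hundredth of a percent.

Unemployment rate after three quarters ≈ 7.43%.

With a fixed labor force, u_{t+1} = u_t + s·(1−u_t) − f·u_t = u_t·(1−s−f) + s.
Here 1−s−f = 0.687 and s = 0.021.
u_1 = 0.089300 × 0.687 + 0.021 = 0.082349.
u_2 = 0.082349 × 0.687 + 0.021 = 0.077574.
u_3 = 0.077574 × 0.687 + 0.021 = 0.074293.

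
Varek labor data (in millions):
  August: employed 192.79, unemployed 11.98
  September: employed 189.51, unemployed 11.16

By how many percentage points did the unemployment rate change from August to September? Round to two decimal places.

The unemployment rate changed by −0.29 percentage points.

August: labor force = 192.79 + 11.98 = 204.77; u = 11.98/204.77 = 5.85%.
September: labor force = 189.51 + 11.16 = 200.67; u = 11.16/200.67 = 5.56%.
Change = 5.56% − 5.85% = −0.29 pp.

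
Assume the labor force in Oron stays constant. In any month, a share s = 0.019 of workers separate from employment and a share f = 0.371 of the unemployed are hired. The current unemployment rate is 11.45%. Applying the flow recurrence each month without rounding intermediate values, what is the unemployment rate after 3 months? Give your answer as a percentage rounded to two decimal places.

Unemployment rate after three months ≈ 6.36%.

With a fixed labor force, u_{t+1} = u_t + s·(1−u_t) − f·u_t = u_t·(1−s−f) + s.
Here 1−s−f = 0.610 and s = 0.019.
u_1 = 0.114500 × 0.610 + 0.019 = 0.088845.
u_2 = 0.088845 × 0.610 + 0.019 = 0.073195.
u_3 = 0.073195 × 0.610 + 0.019 = 0.063649.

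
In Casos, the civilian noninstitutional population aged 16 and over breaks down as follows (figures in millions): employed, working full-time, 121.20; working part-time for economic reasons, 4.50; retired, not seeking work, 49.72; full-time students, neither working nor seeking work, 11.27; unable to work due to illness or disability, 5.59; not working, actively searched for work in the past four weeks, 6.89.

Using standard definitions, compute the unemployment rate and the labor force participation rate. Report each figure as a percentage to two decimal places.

Employed = 121.20 + 4.50 = 125.70 million (anyone who worked, including part-time for economic reasons, counts as employed).
Unemployed = 6.89 million.
Labor force = 125.70 + 6.89 = 132.59 million.
Not in labor force = 49.72 + 11.27 + 5.59 = 66.58 million (those not working and not actively searching are outside the labor force).
Civilian working-age population = 132.59 + 66.58 = 199.17 million.
Unemployment rate = 6.89 / 132.59 = 5.20%.
Labor force participation rate = 132.59 / 199.17 = 66.57%.

Unemployment rate ≈ 5.20%; labor force participation rate ≈ 66.57%.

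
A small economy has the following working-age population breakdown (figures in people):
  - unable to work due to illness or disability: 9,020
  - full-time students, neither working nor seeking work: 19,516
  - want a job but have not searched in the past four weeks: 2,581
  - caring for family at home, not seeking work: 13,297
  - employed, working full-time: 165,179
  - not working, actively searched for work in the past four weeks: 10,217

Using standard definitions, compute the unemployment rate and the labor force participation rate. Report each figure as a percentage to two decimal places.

Unemployment rate ≈ 5.83%; labor force participation rate ≈ 79.79%.

Employed = 165,179.
Unemployed = 10,217.
Labor force = 165,179 + 10,217 = 175,396.
Not in labor force = 9,020 + 19,516 + 2,581 + 13,297 = 44,414 (those not working and not actively searching are outside the labor force — including those who want a job but have given up searching).
Civilian working-age population = 175,396 + 44,414 = 219,810.
Unemployment rate = 10,217 / 175,396 = 5.83%.
Labor force participation rate = 175,396 / 219,810 = 79.79%.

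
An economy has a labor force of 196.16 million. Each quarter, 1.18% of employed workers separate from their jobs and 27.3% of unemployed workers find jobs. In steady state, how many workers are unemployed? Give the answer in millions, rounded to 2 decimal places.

About 8.13 million are unemployed in steady state.

Steady-state unemployment rate u* = s/(s+f) = 1.18/(1.18+27.3) = 0.041433.
Unemployed = u* × labor force = 0.041433 × 196.16 ≈ 8.13 million.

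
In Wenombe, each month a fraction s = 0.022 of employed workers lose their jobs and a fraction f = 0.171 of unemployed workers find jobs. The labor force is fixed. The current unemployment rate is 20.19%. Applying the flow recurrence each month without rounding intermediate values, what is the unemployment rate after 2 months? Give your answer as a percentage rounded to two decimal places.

With a fixed labor force, u_{t+1} = u_t + s·(1−u_t) − f·u_t = u_t·(1−s−f) + s.
Here 1−s−f = 0.807 and s = 0.022.
u_1 = 0.201900 × 0.807 + 0.022 = 0.184933.
u_2 = 0.184933 × 0.807 + 0.022 = 0.171241.

Unemployment rate after two months ≈ 17.12%.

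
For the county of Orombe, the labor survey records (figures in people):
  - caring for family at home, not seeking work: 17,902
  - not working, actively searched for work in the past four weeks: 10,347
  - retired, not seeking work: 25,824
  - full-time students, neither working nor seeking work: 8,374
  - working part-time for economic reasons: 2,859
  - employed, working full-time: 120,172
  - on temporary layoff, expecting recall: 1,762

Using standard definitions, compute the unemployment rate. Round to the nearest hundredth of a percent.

Employed = 2,859 + 120,172 = 123,031 (anyone who worked, including part-time for economic reasons, counts as employed).
Unemployed = 10,347 + 1,762 = 12,109 (jobless and actively searching, or on temporary layoff).
Labor force = 123,031 + 12,109 = 135,140.
Unemployment rate = 12,109 / 135,140 = 8.96%.

Unemployment rate ≈ 8.96%.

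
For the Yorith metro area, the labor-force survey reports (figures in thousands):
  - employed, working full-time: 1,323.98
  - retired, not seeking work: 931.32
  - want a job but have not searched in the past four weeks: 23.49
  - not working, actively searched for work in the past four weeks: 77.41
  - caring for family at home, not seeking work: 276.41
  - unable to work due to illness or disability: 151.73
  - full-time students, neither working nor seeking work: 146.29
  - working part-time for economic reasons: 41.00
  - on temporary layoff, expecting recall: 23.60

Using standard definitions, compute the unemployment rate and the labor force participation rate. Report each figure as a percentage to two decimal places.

Employed = 1,323.98 + 41.00 = 1,364.98 thousand (anyone who worked, including part-time for economic reasons, counts as employed).
Unemployed = 77.41 + 23.60 = 101.01 thousand (jobless and actively searching, or on temporary layoff).
Labor force = 1,364.98 + 101.01 = 1,465.99 thousand.
Not in labor force = 931.32 + 23.49 + 276.41 + 151.73 + 146.29 = 1,529.24 thousand (those not working and not actively searching are outside the labor force — including those who want a job but have given up searching).
Civilian working-age population = 1,465.99 + 1,529.24 = 2,995.23 thousand.
Unemployment rate = 101.01 / 1,465.99 = 6.89%.
Labor force participation rate = 1,465.99 / 2,995.23 = 48.94%.

Unemployment rate ≈ 6.89%; labor force participation rate ≈ 48.94%.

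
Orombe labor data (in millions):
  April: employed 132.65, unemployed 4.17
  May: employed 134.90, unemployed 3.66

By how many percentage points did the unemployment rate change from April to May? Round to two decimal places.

April: labor force = 132.65 + 4.17 = 136.82; u = 4.17/136.82 = 3.05%.
May: labor force = 134.90 + 3.66 = 138.56; u = 3.66/138.56 = 2.64%.
Change = 2.64% − 3.05% = −0.41 pp.

The unemployment rate changed by −0.41 percentage points.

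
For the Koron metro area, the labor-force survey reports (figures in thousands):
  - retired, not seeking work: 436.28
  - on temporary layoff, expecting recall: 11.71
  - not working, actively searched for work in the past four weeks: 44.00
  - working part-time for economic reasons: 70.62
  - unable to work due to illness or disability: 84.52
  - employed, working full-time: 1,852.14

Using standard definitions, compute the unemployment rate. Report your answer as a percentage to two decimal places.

Unemployment rate ≈ 2.82%.

Employed = 70.62 + 1,852.14 = 1,922.76 thousand (anyone who worked, including part-time for economic reasons, counts as employed).
Unemployed = 11.71 + 44.00 = 55.71 thousand (jobless and actively searching, or on temporary layoff).
Labor force = 1,922.76 + 55.71 = 1,978.47 thousand.
Unemployment rate = 55.71 / 1,978.47 = 2.82%.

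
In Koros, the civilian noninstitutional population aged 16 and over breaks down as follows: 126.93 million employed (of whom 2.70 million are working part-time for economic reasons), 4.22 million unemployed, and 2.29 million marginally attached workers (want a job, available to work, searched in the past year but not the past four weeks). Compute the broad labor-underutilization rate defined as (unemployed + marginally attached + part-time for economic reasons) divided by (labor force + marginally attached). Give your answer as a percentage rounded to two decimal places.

Broad underutilization rate ≈ 6.90%.

Labor force = 126.93 + 4.22 = 131.15 million.
Numerator = 4.22 + 2.29 + 2.70 = 9.21 million.
Denominator = 131.15 + 2.29 = 133.44 million.
Broad rate = 9.21 / 133.44 = 6.90%.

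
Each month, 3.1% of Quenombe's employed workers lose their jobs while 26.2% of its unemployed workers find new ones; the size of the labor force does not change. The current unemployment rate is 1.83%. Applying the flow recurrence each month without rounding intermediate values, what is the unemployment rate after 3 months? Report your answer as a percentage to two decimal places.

With a fixed labor force, u_{t+1} = u_t + s·(1−u_t) − f·u_t = u_t·(1−s−f) + s.
Here 1−s−f = 0.707 and s = 0.031.
u_1 = 0.018300 × 0.707 + 0.031 = 0.043938.
u_2 = 0.043938 × 0.707 + 0.031 = 0.062064.
u_3 = 0.062064 × 0.707 + 0.031 = 0.074879.

Unemployment rate after three months ≈ 7.49%.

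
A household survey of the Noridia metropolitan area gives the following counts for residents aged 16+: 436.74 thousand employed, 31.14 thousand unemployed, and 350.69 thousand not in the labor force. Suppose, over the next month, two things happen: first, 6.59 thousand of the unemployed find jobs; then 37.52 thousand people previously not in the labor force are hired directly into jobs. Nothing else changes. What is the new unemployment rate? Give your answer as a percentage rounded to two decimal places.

Initially, labor force = 436.74 + 31.14 = 467.88 thousand, so u = 31.14/467.88 = 6.66%.
After the first change, unemployed falls and employed rises by 6.59; labor force unchanged → E = 443.33, U = 24.55, labor force = 467.88 thousand.
After the second change, employed and labor force both rise by 37.52; unemployed unchanged → E = 480.85, U = 24.55, labor force = 505.40 thousand.
New unemployment rate = 24.55 / 505.40 = 4.86%.

New unemployment rate ≈ 4.86%.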